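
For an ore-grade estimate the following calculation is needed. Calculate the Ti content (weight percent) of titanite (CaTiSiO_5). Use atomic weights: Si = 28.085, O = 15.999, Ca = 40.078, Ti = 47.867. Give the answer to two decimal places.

Formula mass = 1·40.078 + 1·47.867 + 1·28.085 + 5·15.999 = 196.025 g/mol, of which 47.867 g is Ti.
So Ti makes up 47.867/196.025 = 0.2442 of the mass, i.e. 24.42%.

24.42 weight percent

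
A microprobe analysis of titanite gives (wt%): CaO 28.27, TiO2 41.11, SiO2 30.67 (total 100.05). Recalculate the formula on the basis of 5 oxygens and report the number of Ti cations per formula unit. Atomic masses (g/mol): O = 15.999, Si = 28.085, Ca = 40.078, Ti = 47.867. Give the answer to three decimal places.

CaO (M=56.077): mol = 0.50413; Ca = 0.50413, O = 0.50413.
TiO2 (M=79.865): mol = 0.51474; Ti = 0.51474, O = 1.02948.
SiO2 (M=60.083): mol = 0.51046; Si = 0.51046, O = 1.02092.
ΣO = 2.55453; factor = 5/ΣO = 1.95731.
Ti apfu = 0.51474 × 1.95731 = 1.008.

1.008 Ti apfu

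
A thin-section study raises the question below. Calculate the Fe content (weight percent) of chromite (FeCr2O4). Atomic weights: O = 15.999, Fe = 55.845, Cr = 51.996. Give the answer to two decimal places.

24.95 weight percent

M(FeCr2O4) = 223.833 g/mol.
Fe contributes 1 × 55.845 = 55.845 g per mole.
55.845/223.833 = 0.2495 → 24.95%.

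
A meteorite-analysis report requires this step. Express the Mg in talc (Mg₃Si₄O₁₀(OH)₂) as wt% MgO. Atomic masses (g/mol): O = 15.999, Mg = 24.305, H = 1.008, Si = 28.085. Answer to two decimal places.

M(Mg₃Si₄O₁₀(OH)₂) = 379.259 g/mol; M(MgO) = 40.304 g/mol.
Moles MgO per formula unit = 3 Mg ÷ 1 = 3.0000.
MgO fraction = (3.0000 × 40.304) / 379.259 = 120.912/379.259 = 0.3188.

31.88 wt%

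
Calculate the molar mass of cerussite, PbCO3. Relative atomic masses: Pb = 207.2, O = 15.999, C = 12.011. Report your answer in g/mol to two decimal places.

267.21 g/mol

Pb: 1 × 207.2 = 207.2000
C: 1 × 12.011 = 12.0110
O: 3 × 15.999 = 47.9970
Summing the contributions gives the formula mass.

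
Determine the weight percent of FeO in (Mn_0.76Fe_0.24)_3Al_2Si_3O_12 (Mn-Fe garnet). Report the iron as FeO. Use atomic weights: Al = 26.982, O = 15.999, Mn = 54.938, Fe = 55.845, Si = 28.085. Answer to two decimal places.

M((Mn_0.76Fe_0.24)_3Al_2Si_3O_12) = 495.674 g/mol; M(FeO) = 71.844 g/mol.
Moles FeO per formula unit = 0.72 Fe ÷ 1 = 0.7200.
FeO fraction = (0.7200 × 71.844) / 495.674 = 51.728/495.674 = 0.1044.

10.44 wt%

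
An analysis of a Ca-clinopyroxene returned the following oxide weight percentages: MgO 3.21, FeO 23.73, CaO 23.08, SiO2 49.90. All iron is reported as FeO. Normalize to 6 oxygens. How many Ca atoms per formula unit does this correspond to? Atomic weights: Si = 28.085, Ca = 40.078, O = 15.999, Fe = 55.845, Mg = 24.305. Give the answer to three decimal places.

0.995 Ca apfu

3.21 wt% MgO ÷ 40.304 g/mol = 0.07964 mol, giving 0.07964 Mg and 0.07964 O.
23.73 wt% FeO ÷ 71.844 g/mol = 0.33030 mol, giving 0.33030 Fe and 0.33030 O.
23.08 wt% CaO ÷ 56.077 g/mol = 0.41158 mol, giving 0.41158 Ca and 0.41158 O.
49.90 wt% SiO2 ÷ 60.083 g/mol = 0.83052 mol, giving 0.83052 Si and 1.66104 O.
Oxygen sums to 2.48256; scaling by 6/2.48256 = 2.41686 puts the formula on 6 O.
Ca: 0.41158 × 2.41686 = 0.995 atoms per formula unit.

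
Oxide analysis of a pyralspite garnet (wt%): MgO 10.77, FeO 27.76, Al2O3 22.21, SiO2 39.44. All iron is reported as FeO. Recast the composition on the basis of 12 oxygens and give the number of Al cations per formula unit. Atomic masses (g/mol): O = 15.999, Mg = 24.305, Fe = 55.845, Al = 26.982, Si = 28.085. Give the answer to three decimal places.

MgO (M=40.304): mol = 0.26722; Mg = 0.26722, O = 0.26722.
FeO (M=71.844): mol = 0.38639; Fe = 0.38639, O = 0.38639.
Al2O3 (M=101.961): mol = 0.21783; Al = 0.43566, O = 0.65349.
SiO2 (M=60.083): mol = 0.65643; Si = 0.65643, O = 1.31286.
ΣO = 2.61996; factor = 12/ΣO = 4.58022.
Al apfu = 0.43566 × 4.58022 = 1.995.

1.995 Al apfu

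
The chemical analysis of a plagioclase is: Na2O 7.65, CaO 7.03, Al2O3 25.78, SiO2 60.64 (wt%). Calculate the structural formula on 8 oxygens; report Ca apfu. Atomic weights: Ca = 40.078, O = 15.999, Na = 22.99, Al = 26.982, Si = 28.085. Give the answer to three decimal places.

0.331 Ca apfu

7.65 wt% Na2O ÷ 61.979 g/mol = 0.12343 mol, giving 0.24686 Na and 0.12343 O.
7.03 wt% CaO ÷ 56.077 g/mol = 0.12536 mol, giving 0.12536 Ca and 0.12536 O.
25.78 wt% Al2O3 ÷ 101.961 g/mol = 0.25284 mol, giving 0.50568 Al and 0.75852 O.
60.64 wt% SiO2 ÷ 60.083 g/mol = 1.00927 mol, giving 1.00927 Si and 2.01854 O.
Oxygen sums to 3.02585; scaling by 8/3.02585 = 2.64389 puts the formula on 8 O.
Ca: 0.12536 × 2.64389 = 0.331 atoms per formula unit.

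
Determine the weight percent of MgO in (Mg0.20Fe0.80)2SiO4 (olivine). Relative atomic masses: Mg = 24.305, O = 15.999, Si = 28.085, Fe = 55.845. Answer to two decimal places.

M((Mg0.20Fe0.80)2SiO4) = 191.155 g/mol; M(MgO) = 40.304 g/mol.
Moles MgO per formula unit = 0.40 Mg ÷ 1 = 0.4000.
MgO fraction = (0.4000 × 40.304) / 191.155 = 16.122/191.155 = 0.0843.

8.43 wt%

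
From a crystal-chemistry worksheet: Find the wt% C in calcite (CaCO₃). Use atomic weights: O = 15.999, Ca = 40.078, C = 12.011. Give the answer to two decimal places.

12.00 wt%

Formula mass = 1×40.078 + 1×12.011 + 3×15.999 = 100.086 g/mol, of which 12.011 g is C.
So C makes up 12.011/100.086 = 0.1200 of the mass, i.e. 12.00%.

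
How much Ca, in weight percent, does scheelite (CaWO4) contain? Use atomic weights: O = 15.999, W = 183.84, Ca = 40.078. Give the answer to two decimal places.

13.92 weight percent

Formula mass = 1×40.078 + 1×183.84 + 4×15.999 = 287.914 g/mol, of which 40.078 g is Ca.
So Ca makes up 40.078/287.914 = 0.1392 of the mass, i.e. 13.92%.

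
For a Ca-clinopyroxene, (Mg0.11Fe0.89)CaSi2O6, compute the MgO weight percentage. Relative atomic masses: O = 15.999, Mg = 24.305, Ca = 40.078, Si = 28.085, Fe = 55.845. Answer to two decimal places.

1.81 wt%

Formula mass = 244.618 g/mol.
0.11 Mg → 0.1100 mol MgO per formula unit; M(MgO) = 40.304, so MgO mass = 4.433 g.
4.433/244.618 × 100 = 1.81 wt%.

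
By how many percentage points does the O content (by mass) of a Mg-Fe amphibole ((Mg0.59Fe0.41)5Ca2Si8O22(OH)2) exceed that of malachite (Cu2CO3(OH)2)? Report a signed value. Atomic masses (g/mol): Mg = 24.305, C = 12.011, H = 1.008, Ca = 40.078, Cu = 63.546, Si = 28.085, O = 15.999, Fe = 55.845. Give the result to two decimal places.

M((Mg0.59Fe0.41)5Ca2Si8O22(OH)2) = 877.010 g/mol, so wt% O = 383.976/877.010 × 100 = 43.78%.
M(Cu2CO3(OH)2) = 221.114 g/mol, so wt% O = 79.995/221.114 × 100 = 36.18%.
43.78 − 36.18 = 7.60 pp.

7.60 percentage points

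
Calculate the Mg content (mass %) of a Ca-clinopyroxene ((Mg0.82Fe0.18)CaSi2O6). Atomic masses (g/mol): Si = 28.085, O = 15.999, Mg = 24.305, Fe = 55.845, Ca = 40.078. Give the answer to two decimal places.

Formula mass = 0.82·24.305 + 0.18·55.845 + 1·40.078 + 2·28.085 + 6·15.999 = 222.224 g/mol, of which 19.930 g is Mg.
So Mg makes up 19.930/222.224 = 0.0897 of the mass, i.e. 8.97%.

8.97 mass %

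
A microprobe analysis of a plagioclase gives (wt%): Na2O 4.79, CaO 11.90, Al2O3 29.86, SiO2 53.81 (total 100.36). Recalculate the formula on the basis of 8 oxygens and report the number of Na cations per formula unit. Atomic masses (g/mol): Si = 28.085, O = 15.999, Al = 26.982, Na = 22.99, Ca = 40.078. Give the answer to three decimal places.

Na2O: 4.79/61.979 = 0.07728 mol → 0.15456 mol Na, 0.07728 mol O.
CaO: 11.90/56.077 = 0.21221 mol → 0.21221 mol Ca, 0.21221 mol O.
Al2O3: 29.86/101.961 = 0.29286 mol → 0.58572 mol Al, 0.87858 mol O.
SiO2: 53.81/60.083 = 0.89559 mol → 0.89559 mol Si, 1.79118 mol O.
Total oxygen = 2.95925 mol. Normalization factor = 8/2.95925 = 2.70339.
Na per 8 O = 0.15456 × 2.70339 = 0.418.

0.418 Na apfu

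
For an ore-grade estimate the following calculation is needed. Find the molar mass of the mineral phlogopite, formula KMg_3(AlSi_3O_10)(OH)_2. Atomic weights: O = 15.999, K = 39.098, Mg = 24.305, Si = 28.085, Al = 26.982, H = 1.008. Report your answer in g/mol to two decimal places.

417.25 g/mol

The formula mass is the sum 1(39.098) + 3(24.305) + 1(26.982) + 3(28.085) + 12(15.999) + 2(1.008).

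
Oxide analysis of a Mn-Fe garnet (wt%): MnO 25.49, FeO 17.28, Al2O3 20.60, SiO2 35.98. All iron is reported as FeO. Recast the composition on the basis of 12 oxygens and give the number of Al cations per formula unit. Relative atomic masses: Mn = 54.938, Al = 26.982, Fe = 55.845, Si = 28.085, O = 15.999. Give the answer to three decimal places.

2.017 Al apfu

25.49 wt% MnO ÷ 70.937 g/mol = 0.35933 mol, giving 0.35933 Mn and 0.35933 O.
17.28 wt% FeO ÷ 71.844 g/mol = 0.24052 mol, giving 0.24052 Fe and 0.24052 O.
20.60 wt% Al2O3 ÷ 101.961 g/mol = 0.20204 mol, giving 0.40408 Al and 0.60612 O.
35.98 wt% SiO2 ÷ 60.083 g/mol = 0.59884 mol, giving 0.59884 Si and 1.19768 O.
Oxygen sums to 2.40365; scaling by 12/2.40365 = 4.99241 puts the formula on 12 O.
Al: 0.40408 × 4.99241 = 2.017 atoms per formula unit.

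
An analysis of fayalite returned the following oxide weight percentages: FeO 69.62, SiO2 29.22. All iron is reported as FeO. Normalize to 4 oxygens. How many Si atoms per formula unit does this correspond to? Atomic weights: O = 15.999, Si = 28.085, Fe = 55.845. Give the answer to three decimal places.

1.002 Si apfu

69.62 wt% FeO ÷ 71.844 g/mol = 0.96904 mol, giving 0.96904 Fe and 0.96904 O.
29.22 wt% SiO2 ÷ 60.083 g/mol = 0.48633 mol, giving 0.48633 Si and 0.97266 O.
Oxygen sums to 1.94170; scaling by 4/1.94170 = 2.06005 puts the formula on 4 O.
Si: 0.48633 × 2.06005 = 1.002 atoms per formula unit.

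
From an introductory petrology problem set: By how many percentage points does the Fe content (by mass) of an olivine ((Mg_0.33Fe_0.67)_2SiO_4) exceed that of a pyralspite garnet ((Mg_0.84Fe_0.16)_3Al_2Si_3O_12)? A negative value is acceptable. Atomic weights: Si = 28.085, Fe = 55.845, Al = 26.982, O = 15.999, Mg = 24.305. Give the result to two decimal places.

34.49 percentage points

Fe in (Mg_0.33Fe_0.67)_2SiO_4: molar mass 182.955 g/mol; 1.34×55.845 = 74.832 g → 40.90 wt%.
Fe in (Mg_0.84Fe_0.16)_3Al_2Si_3O_12: molar mass 418.261 g/mol; 0.48×55.845 = 26.806 g → 6.41 wt%.
Difference = 40.90 − 6.41 = 34.49 percentage points.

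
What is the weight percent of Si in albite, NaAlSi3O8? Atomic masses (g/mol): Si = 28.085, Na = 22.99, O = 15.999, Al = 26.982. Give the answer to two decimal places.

32.13 wt%

Molar mass of NaAlSi3O8: 1·22.99 + 1·26.982 + 3·28.085 + 8·15.999 = 262.219 g/mol.
Mass of Si per formula unit: 3 × 28.085 = 84.255 g.
Weight fraction Si = 84.255 / 262.219 = 0.3213.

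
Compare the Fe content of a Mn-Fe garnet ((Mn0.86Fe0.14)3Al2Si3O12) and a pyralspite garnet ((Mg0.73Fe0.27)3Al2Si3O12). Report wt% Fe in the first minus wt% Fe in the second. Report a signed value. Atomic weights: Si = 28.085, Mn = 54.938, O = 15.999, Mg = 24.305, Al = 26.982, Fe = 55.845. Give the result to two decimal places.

-5.82 percentage points

First mineral: 23.455 g Fe in 495.402 g formula = 4.73 wt% Fe.
Second mineral: 45.234 g Fe in 428.669 g formula = 10.55 wt% Fe.
4.73% − 10.55% gives a difference of -5.82 percentage points.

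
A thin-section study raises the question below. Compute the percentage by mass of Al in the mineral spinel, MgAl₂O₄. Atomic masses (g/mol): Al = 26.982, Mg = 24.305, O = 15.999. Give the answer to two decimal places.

37.93 wt%

Molar mass of MgAl₂O₄: 1·24.305 + 2·26.982 + 4·15.999 = 142.265 g/mol.
Mass of Al per formula unit: 2 × 26.982 = 53.964 g.
Weight fraction Al = 53.964 / 142.265 = 0.3793.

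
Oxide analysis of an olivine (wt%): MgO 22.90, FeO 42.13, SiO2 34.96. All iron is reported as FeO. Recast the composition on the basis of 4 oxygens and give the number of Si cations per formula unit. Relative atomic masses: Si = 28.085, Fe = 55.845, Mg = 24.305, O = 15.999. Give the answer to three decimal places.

1.004 Si apfu

MgO: 22.90/40.304 = 0.56818 mol → 0.56818 mol Mg, 0.56818 mol O.
FeO: 42.13/71.844 = 0.58641 mol → 0.58641 mol Fe, 0.58641 mol O.
SiO2: 34.96/60.083 = 0.58186 mol → 0.58186 mol Si, 1.16372 mol O.
Total oxygen = 2.31831 mol. Normalization factor = 4/2.31831 = 1.72539.
Si per 4 O = 0.58186 × 1.72539 = 1.004.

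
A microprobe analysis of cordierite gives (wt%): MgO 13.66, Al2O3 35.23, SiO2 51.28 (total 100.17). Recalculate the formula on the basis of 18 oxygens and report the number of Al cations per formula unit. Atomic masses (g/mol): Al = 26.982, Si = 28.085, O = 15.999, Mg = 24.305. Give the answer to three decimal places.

MgO (M=40.304): mol = 0.33892; Mg = 0.33892, O = 0.33892.
Al2O3 (M=101.961): mol = 0.34552; Al = 0.69104, O = 1.03656.
SiO2 (M=60.083): mol = 0.85349; Si = 0.85349, O = 1.70698.
ΣO = 3.08246; factor = 18/ΣO = 5.83949.
Al apfu = 0.69104 × 5.83949 = 4.035.

4.035 Al apfu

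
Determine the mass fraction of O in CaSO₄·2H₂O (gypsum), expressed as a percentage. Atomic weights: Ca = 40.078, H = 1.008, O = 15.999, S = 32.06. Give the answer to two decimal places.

M(CaSO₄·2H₂O) = 172.164 g/mol.
O contributes 6 × 15.999 = 95.994 g per mole.
95.994/172.164 = 0.5576 → 55.76%.

55.76 mass %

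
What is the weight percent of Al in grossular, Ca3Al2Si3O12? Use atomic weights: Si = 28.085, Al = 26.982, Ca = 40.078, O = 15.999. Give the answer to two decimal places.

11.98 mass %

Formula mass = 3·40.078 + 2·26.982 + 3·28.085 + 12·15.999 = 450.441 g/mol, of which 53.964 g is Al.
So Al makes up 53.964/450.441 = 0.1198 of the mass, i.e. 11.98%.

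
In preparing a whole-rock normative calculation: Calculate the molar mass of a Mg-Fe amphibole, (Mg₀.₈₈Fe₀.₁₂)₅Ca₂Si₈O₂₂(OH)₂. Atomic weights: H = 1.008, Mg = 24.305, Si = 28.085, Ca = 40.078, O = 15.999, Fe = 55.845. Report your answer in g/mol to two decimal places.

M = 4.40(24.305) + 0.60(55.845) + 2(40.078) + 8(28.085) + 24(15.999) + 2(1.008)

831.28 g/mol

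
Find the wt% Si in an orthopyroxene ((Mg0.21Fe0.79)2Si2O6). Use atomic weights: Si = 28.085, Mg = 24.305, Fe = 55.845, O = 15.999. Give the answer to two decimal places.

M((Mg0.21Fe0.79)2Si2O6) = 250.607 g/mol.
Si contributes 2 × 28.085 = 56.170 g per mole.
56.170/250.607 = 0.2241 → 22.41%.

22.41 mass %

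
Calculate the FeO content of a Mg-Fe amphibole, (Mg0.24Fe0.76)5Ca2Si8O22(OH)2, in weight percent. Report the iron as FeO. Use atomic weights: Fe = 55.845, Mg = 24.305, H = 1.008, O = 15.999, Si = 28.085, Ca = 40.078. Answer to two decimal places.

29.29 wt%

Molar mass of (Mg0.24Fe0.76)5Ca2Si8O22(OH)2 = 1.20·24.305 + 3.80·55.845 + 2·40.078 + 8·28.085 + 24·15.999 + 2·1.008 = 932.205 g/mol.
Each formula unit contains 3.80 Fe, equivalent to 3.80/1 = 3.8000 mol FeO.
M(FeO) = 1×55.845 + 1×15.999 = 71.844 g/mol.
Mass of FeO per formula unit = 3.8000 × 71.844 = 273.007 g.
FeO wt% = 273.007 / 932.205 × 100 = 29.29%.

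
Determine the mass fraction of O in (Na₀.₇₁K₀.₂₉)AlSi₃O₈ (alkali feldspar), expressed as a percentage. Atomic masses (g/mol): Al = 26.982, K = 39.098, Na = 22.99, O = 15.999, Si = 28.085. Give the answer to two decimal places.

Molar mass of (Na₀.₇₁K₀.₂₉)AlSi₃O₈: 0.71·22.99 + 0.29·39.098 + 1·26.982 + 3·28.085 + 8·15.999 = 266.890 g/mol.
Mass of O per formula unit: 8 × 15.999 = 127.992 g.
Weight fraction O = 127.992 / 266.890 = 0.4796.

47.96 mass %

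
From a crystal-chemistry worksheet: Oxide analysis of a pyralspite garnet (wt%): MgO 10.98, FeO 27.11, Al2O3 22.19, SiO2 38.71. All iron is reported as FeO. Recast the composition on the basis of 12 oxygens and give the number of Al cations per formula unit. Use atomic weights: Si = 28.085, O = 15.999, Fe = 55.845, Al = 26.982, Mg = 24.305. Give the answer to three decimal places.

2.016 Al apfu

MgO (M=40.304): mol = 0.27243; Mg = 0.27243, O = 0.27243.
FeO (M=71.844): mol = 0.37735; Fe = 0.37735, O = 0.37735.
Al2O3 (M=101.961): mol = 0.21763; Al = 0.43526, O = 0.65289.
SiO2 (M=60.083): mol = 0.64428; Si = 0.64428, O = 1.28856.
ΣO = 2.59123; factor = 12/ΣO = 4.63101.
Al apfu = 0.43526 × 4.63101 = 2.016.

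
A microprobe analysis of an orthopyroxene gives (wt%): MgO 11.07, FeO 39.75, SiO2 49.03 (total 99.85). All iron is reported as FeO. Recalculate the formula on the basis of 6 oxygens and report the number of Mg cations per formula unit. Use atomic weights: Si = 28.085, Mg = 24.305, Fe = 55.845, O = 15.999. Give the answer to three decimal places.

11.07 wt% MgO ÷ 40.304 g/mol = 0.27466 mol, giving 0.27466 Mg and 0.27466 O.
39.75 wt% FeO ÷ 71.844 g/mol = 0.55328 mol, giving 0.55328 Fe and 0.55328 O.
49.03 wt% SiO2 ÷ 60.083 g/mol = 0.81604 mol, giving 0.81604 Si and 1.63208 O.
Oxygen sums to 2.46002; scaling by 6/2.46002 = 2.43900 puts the formula on 6 O.
Mg: 0.27466 × 2.43900 = 0.670 atoms per formula unit.

0.670 Mg apfu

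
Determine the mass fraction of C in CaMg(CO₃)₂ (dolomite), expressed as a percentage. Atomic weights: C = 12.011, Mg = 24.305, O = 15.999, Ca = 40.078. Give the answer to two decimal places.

M(CaMg(CO₃)₂) = 184.399 g/mol.
C contributes 2 × 12.011 = 24.022 g per mole.
24.022/184.399 = 0.1303 → 13.03%.

13.03 wt%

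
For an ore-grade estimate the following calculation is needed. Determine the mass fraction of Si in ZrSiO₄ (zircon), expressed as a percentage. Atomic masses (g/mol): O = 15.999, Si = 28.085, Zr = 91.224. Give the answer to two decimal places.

Molar mass of ZrSiO₄: 1×91.224 + 1×28.085 + 4×15.999 = 183.305 g/mol.
Mass of Si per formula unit: 1 × 28.085 = 28.085 g.
Weight fraction Si = 28.085 / 183.305 = 0.1532.

15.32 mass %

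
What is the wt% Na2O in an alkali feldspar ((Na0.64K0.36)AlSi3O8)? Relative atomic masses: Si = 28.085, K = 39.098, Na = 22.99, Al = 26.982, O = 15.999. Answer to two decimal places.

7.40 wt%

Formula mass = 268.018 g/mol.
0.64 Na → 0.3200 mol Na2O per formula unit; M(Na2O) = 61.979, so Na2O mass = 19.833 g.
19.833/268.018 × 100 = 7.40 wt%.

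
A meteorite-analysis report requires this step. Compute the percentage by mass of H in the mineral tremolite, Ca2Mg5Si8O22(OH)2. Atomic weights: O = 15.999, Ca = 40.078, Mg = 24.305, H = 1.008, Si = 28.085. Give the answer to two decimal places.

Formula mass = 2*40.078 + 5*24.305 + 8*28.085 + 24*15.999 + 2*1.008 = 812.353 g/mol, of which 2.016 g is H.
So H makes up 2.016/812.353 = 0.0025 of the mass, i.e. 0.25%.

0.25 weight percent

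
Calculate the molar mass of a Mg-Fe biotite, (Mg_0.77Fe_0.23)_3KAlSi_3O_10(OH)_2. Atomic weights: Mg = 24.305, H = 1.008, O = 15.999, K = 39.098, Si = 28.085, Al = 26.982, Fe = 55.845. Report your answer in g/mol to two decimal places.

439.02 g/mol

The formula mass is the sum 2.31*24.305 + 0.69*55.845 + 1*39.098 + 1*26.982 + 3*28.085 + 12*15.999 + 2*1.008.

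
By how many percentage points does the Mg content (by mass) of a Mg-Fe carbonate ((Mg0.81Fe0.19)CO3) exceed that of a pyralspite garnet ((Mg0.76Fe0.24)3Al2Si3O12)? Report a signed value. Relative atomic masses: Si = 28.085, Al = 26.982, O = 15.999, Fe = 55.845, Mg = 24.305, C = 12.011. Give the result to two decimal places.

8.79 percentage points

First mineral: 19.687 g Mg in 90.306 g formula = 21.80 wt% Mg.
Second mineral: 55.415 g Mg in 425.831 g formula = 13.01 wt% Mg.
21.80% − 13.01% gives a difference of 8.79 percentage points.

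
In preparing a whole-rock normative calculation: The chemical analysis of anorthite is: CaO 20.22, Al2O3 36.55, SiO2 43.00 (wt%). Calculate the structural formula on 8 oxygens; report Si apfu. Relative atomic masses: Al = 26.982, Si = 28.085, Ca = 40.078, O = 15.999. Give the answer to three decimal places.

1.997 Si apfu

20.22 wt% CaO ÷ 56.077 g/mol = 0.36058 mol, giving 0.36058 Ca and 0.36058 O.
36.55 wt% Al2O3 ÷ 101.961 g/mol = 0.35847 mol, giving 0.71694 Al and 1.07541 O.
43.00 wt% SiO2 ÷ 60.083 g/mol = 0.71568 mol, giving 0.71568 Si and 1.43136 O.
Oxygen sums to 2.86735; scaling by 8/2.86735 = 2.79003 puts the formula on 8 O.
Si: 0.71568 × 2.79003 = 1.997 atoms per formula unit.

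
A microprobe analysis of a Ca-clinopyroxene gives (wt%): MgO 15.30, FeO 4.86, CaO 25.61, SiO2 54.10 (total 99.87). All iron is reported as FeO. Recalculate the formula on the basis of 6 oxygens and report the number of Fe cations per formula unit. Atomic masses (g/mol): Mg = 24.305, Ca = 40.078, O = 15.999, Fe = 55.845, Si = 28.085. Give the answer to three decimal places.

0.150 Fe apfu

MgO: 15.30/40.304 = 0.37961 mol → 0.37961 mol Mg, 0.37961 mol O.
FeO: 4.86/71.844 = 0.06765 mol → 0.06765 mol Fe, 0.06765 mol O.
CaO: 25.61/56.077 = 0.45669 mol → 0.45669 mol Ca, 0.45669 mol O.
SiO2: 54.10/60.083 = 0.90042 mol → 0.90042 mol Si, 1.80084 mol O.
Total oxygen = 2.70479 mol. Normalization factor = 6/2.70479 = 2.21829.
Fe per 6 O = 0.06765 × 2.21829 = 0.150.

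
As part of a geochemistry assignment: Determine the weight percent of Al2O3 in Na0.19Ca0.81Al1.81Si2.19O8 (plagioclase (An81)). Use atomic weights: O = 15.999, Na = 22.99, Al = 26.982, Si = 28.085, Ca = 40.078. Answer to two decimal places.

33.53 wt%

Molar mass of Na0.19Ca0.81Al1.81Si2.19O8 = 0.19×22.99 + 0.81×40.078 + 1.81×26.982 + 2.19×28.085 + 8×15.999 = 275.167 g/mol.
Each formula unit contains 1.81 Al, equivalent to 1.81/2 = 0.9050 mol Al2O3.
M(Al2O3) = 2×26.982 + 3×15.999 = 101.961 g/mol.
Mass of Al2O3 per formula unit = 0.9050 × 101.961 = 92.275 g.
Al2O3 wt% = 92.275 / 275.167 × 100 = 33.53%.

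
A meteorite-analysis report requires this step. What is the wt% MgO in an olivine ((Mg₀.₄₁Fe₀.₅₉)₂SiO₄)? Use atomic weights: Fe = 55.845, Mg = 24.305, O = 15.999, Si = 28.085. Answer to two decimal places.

M((Mg₀.₄₁Fe₀.₅₉)₂SiO₄) = 177.908 g/mol; M(MgO) = 40.304 g/mol.
Moles MgO per formula unit = 0.82 Mg ÷ 1 = 0.8200.
MgO fraction = (0.8200 × 40.304) / 177.908 = 33.049/177.908 = 0.1858.

18.58 wt%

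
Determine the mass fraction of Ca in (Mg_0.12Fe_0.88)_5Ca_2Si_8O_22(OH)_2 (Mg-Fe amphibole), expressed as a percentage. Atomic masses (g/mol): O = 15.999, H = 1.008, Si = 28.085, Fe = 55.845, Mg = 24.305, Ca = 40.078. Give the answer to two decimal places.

8.43 mass %

Formula mass = 0.60*24.305 + 4.40*55.845 + 2*40.078 + 8*28.085 + 24*15.999 + 2*1.008 = 951.129 g/mol, of which 80.156 g is Ca.
So Ca makes up 80.156/951.129 = 0.0843 of the mass, i.e. 8.43%.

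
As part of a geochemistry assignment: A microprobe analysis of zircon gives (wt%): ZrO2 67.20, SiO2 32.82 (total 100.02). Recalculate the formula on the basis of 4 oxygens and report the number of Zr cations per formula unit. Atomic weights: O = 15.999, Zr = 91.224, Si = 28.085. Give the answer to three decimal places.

0.999 Zr apfu

ZrO2 (M=123.222): mol = 0.54536; Zr = 0.54536, O = 1.09072.
SiO2 (M=60.083): mol = 0.54624; Si = 0.54624, O = 1.09248.
ΣO = 2.18320; factor = 4/ΣO = 1.83217.
Zr apfu = 0.54536 × 1.83217 = 0.999.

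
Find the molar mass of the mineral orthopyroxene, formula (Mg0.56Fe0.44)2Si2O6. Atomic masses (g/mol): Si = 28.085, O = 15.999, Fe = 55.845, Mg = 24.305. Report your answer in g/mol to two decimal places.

228.53 g/mol

Mg: 1.12 × 24.305 = 27.2216
Fe: 0.88 × 55.845 = 49.1436
Si: 2 × 28.085 = 56.1700
O: 6 × 15.999 = 95.9940
Summing the contributions gives the formula mass.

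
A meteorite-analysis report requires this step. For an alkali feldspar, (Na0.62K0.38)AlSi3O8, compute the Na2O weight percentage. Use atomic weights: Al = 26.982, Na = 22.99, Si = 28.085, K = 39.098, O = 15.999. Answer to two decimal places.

7.16 wt%

M((Na0.62K0.38)AlSi3O8) = 268.340 g/mol; M(Na2O) = 61.979 g/mol.
Moles Na2O per formula unit = 0.62 Na ÷ 2 = 0.3100.
Na2O fraction = (0.3100 × 61.979) / 268.340 = 19.213/268.340 = 0.0716.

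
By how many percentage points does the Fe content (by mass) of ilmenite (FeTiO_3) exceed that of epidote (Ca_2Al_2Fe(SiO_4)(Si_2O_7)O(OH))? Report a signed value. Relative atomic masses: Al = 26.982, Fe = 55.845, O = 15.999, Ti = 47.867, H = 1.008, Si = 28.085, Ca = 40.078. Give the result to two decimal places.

25.25 percentage points

M(FeTiO_3) = 151.709 g/mol, so wt% Fe = 55.845/151.709 × 100 = 36.81%.
M(Ca_2Al_2Fe(SiO_4)(Si_2O_7)O(OH)) = 483.215 g/mol, so wt% Fe = 55.845/483.215 × 100 = 11.56%.
36.81 − 11.56 = 25.25 pp.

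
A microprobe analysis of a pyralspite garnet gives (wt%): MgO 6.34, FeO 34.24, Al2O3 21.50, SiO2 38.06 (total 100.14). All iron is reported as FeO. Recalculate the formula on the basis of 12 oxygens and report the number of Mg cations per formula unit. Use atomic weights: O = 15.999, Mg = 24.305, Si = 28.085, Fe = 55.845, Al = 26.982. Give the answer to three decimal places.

MgO (M=40.304): mol = 0.15730; Mg = 0.15730, O = 0.15730.
FeO (M=71.844): mol = 0.47659; Fe = 0.47659, O = 0.47659.
Al2O3 (M=101.961): mol = 0.21086; Al = 0.42172, O = 0.63258.
SiO2 (M=60.083): mol = 0.63346; Si = 0.63346, O = 1.26692.
ΣO = 2.53339; factor = 12/ΣO = 4.73674.
Mg apfu = 0.15730 × 4.73674 = 0.745.

0.745 Mg apfu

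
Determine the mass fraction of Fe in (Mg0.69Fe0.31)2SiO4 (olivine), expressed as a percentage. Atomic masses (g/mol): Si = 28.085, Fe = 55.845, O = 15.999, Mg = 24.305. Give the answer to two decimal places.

M((Mg0.69Fe0.31)2SiO4) = 160.246 g/mol.
Fe contributes 0.62 × 55.845 = 34.624 g per mole.
34.624/160.246 = 0.2161 → 21.61%.

21.61 wt%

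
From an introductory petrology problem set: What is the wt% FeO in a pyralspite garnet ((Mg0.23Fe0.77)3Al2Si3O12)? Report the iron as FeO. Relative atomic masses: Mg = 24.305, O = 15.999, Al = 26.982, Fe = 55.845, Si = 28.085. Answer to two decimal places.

34.87 wt%

M((Mg0.23Fe0.77)3Al2Si3O12) = 475.979 g/mol; M(FeO) = 71.844 g/mol.
Moles FeO per formula unit = 2.31 Fe ÷ 1 = 2.3100.
FeO fraction = (2.3100 × 71.844) / 475.979 = 165.960/475.979 = 0.3487.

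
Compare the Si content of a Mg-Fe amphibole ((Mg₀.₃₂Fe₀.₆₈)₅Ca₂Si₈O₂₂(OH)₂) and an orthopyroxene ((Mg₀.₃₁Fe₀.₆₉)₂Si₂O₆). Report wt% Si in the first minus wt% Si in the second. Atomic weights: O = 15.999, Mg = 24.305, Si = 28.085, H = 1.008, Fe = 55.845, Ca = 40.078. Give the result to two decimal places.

Si in (Mg₀.₃₂Fe₀.₆₈)₅Ca₂Si₈O₂₂(OH)₂: molar mass 919.589 g/mol; 8×28.085 = 224.680 g → 24.43 wt%.
Si in (Mg₀.₃₁Fe₀.₆₉)₂Si₂O₆: molar mass 244.299 g/mol; 2×28.085 = 56.170 g → 22.99 wt%.
Difference = 24.43 − 22.99 = 1.44 percentage points.

1.44 percentage points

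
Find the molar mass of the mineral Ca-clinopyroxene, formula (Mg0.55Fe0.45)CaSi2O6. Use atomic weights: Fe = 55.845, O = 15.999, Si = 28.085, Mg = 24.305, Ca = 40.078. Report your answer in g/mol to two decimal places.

230.74 g/mol

M = 0.55×24.305 + 0.45×55.845 + 1×40.078 + 2×28.085 + 6×15.999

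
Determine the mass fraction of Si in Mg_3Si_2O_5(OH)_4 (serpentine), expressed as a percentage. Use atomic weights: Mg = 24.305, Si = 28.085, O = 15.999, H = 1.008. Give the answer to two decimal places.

20.27 weight percent

Molar mass of Mg_3Si_2O_5(OH)_4: 3·24.305 + 2·28.085 + 9·15.999 + 4·1.008 = 277.108 g/mol.
Mass of Si per formula unit: 2 × 28.085 = 56.170 g.
Weight fraction Si = 56.170 / 277.108 = 0.2027.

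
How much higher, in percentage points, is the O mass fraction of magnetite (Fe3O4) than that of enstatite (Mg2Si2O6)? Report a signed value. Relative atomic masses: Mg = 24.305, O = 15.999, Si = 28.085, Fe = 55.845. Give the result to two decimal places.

O in Fe3O4: molar mass 231.531 g/mol; 4×15.999 = 63.996 g → 27.64 wt%.
O in Mg2Si2O6: molar mass 200.774 g/mol; 6×15.999 = 95.994 g → 47.81 wt%.
Difference = 27.64 − 47.81 = -20.17 percentage points.

-20.17 percentage points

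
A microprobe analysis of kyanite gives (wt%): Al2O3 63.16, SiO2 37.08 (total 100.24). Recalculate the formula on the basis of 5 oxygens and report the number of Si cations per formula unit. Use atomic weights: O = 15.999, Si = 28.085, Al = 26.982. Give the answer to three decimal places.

0.998 Si apfu

Al2O3: 63.16/101.961 = 0.61945 mol → 1.23890 mol Al, 1.85835 mol O.
SiO2: 37.08/60.083 = 0.61715 mol → 0.61715 mol Si, 1.23430 mol O.
Total oxygen = 3.09265 mol. Normalization factor = 5/3.09265 = 1.61674.
Si per 5 O = 0.61715 × 1.61674 = 0.998.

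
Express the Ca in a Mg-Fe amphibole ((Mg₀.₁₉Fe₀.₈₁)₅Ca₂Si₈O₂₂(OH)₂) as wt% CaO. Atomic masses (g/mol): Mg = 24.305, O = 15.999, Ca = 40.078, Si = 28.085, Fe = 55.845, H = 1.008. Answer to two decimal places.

11.93 wt%

Molar mass of (Mg₀.₁₉Fe₀.₈₁)₅Ca₂Si₈O₂₂(OH)₂ = 0.95×24.305 + 4.05×55.845 + 2×40.078 + 8×28.085 + 24×15.999 + 2×1.008 = 940.090 g/mol.
Each formula unit contains 2 Ca, equivalent to 2/1 = 2.0000 mol CaO.
M(CaO) = 1×40.078 + 1×15.999 = 56.077 g/mol.
Mass of CaO per formula unit = 2.0000 × 56.077 = 112.154 g.
CaO wt% = 112.154 / 940.090 × 100 = 11.93%.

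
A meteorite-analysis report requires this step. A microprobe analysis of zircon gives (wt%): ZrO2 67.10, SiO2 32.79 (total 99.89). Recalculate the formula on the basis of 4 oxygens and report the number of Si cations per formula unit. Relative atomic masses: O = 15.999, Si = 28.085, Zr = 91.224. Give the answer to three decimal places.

67.10 wt% ZrO2 ÷ 123.222 g/mol = 0.54455 mol, giving 0.54455 Zr and 1.08910 O.
32.79 wt% SiO2 ÷ 60.083 g/mol = 0.54575 mol, giving 0.54575 Si and 1.09150 O.
Oxygen sums to 2.18060; scaling by 4/2.18060 = 1.83436 puts the formula on 4 O.
Si: 0.54575 × 1.83436 = 1.001 atoms per formula unit.

1.001 Si apfu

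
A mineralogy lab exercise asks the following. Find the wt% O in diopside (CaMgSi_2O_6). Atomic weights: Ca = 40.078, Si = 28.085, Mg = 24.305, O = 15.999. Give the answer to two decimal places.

M(CaMgSi_2O_6) = 216.547 g/mol.
O contributes 6 × 15.999 = 95.994 g per mole.
95.994/216.547 = 0.4433 → 44.33%.

44.33 weight percent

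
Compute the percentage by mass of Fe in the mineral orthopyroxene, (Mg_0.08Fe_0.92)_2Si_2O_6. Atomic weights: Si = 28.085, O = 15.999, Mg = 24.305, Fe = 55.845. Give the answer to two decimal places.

Formula mass = 0.16·24.305 + 1.84·55.845 + 2·28.085 + 6·15.999 = 258.808 g/mol, of which 102.755 g is Fe.
So Fe makes up 102.755/258.808 = 0.3970 of the mass, i.e. 39.70%.

39.70 weight percent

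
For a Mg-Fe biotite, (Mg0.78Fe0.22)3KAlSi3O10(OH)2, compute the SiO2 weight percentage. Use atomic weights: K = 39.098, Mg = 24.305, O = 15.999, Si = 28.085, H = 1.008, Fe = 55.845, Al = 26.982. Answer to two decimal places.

41.15 wt%

M((Mg0.78Fe0.22)3KAlSi3O10(OH)2) = 438.070 g/mol; M(SiO2) = 60.083 g/mol.
Moles SiO2 per formula unit = 3 Si ÷ 1 = 3.0000.
SiO2 fraction = (3.0000 × 60.083) / 438.070 = 180.249/438.070 = 0.4115.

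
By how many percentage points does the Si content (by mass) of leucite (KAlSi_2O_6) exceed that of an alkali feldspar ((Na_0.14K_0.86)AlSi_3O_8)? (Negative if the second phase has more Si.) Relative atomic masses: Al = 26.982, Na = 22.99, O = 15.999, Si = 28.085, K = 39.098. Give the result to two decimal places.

First mineral: 56.170 g Si in 218.244 g formula = 25.74 wt% Si.
Second mineral: 84.255 g Si in 276.072 g formula = 30.52 wt% Si.
25.74% − 30.52% gives a difference of -4.78 percentage points.

-4.78 percentage points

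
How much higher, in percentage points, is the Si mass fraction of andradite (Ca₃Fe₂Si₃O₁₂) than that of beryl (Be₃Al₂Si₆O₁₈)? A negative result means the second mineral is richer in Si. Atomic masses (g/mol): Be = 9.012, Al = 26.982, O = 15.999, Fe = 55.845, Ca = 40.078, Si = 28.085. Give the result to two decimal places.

-14.77 percentage points

Si in Ca₃Fe₂Si₃O₁₂: molar mass 508.167 g/mol; 3×28.085 = 84.255 g → 16.58 wt%.
Si in Be₃Al₂Si₆O₁₈: molar mass 537.492 g/mol; 6×28.085 = 168.510 g → 31.35 wt%.
Difference = 16.58 − 31.35 = -14.77 percentage points.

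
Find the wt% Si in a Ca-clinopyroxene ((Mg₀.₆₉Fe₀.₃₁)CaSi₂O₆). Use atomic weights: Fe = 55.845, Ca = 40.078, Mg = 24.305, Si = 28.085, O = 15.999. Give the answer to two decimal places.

24.82 weight percent

M((Mg₀.₆₉Fe₀.₃₁)CaSi₂O₆) = 226.324 g/mol.
Si contributes 2 × 28.085 = 56.170 g per mole.
56.170/226.324 = 0.2482 → 24.82%.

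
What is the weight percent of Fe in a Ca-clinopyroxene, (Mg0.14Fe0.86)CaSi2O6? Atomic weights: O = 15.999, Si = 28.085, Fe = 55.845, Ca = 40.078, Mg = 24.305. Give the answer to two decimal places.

Molar mass of (Mg0.14Fe0.86)CaSi2O6: 0.14*24.305 + 0.86*55.845 + 1*40.078 + 2*28.085 + 6*15.999 = 243.671 g/mol.
Mass of Fe per formula unit: 0.86 × 55.845 = 48.027 g.
Weight fraction Fe = 48.027 / 243.671 = 0.1971.

19.71 mass %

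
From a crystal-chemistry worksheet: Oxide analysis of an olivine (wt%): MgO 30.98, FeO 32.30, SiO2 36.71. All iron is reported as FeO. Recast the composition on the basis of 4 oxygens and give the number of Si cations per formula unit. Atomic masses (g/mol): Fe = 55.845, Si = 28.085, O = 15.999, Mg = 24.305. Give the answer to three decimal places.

1.002 Si apfu

30.98 wt% MgO ÷ 40.304 g/mol = 0.76866 mol, giving 0.76866 Mg and 0.76866 O.
32.30 wt% FeO ÷ 71.844 g/mol = 0.44959 mol, giving 0.44959 Fe and 0.44959 O.
36.71 wt% SiO2 ÷ 60.083 g/mol = 0.61099 mol, giving 0.61099 Si and 1.22198 O.
Oxygen sums to 2.44023; scaling by 4/2.44023 = 1.63919 puts the formula on 4 O.
Si: 0.61099 × 1.63919 = 1.002 atoms per formula unit.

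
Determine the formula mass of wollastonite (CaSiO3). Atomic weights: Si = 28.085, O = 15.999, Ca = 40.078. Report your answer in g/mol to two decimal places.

116.16 g/mol

The formula mass is the sum 1·40.078 + 1·28.085 + 3·15.999.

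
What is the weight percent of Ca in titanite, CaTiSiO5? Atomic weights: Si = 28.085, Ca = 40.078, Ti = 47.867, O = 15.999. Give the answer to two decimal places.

M(CaTiSiO5) = 196.025 g/mol.
Ca contributes 1 × 40.078 = 40.078 g per mole.
40.078/196.025 = 0.2045 → 20.45%.

20.45 wt%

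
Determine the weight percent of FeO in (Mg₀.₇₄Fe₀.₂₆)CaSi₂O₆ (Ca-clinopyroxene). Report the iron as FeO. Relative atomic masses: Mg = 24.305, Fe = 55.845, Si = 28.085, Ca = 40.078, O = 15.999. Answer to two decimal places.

8.31 wt%

M((Mg₀.₇₄Fe₀.₂₆)CaSi₂O₆) = 224.747 g/mol; M(FeO) = 71.844 g/mol.
Moles FeO per formula unit = 0.26 Fe ÷ 1 = 0.2600.
FeO fraction = (0.2600 × 71.844) / 224.747 = 18.679/224.747 = 0.0831.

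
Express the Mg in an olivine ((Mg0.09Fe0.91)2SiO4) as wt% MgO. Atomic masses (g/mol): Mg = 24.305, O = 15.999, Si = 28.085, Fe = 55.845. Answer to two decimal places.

3.66 wt%

Formula mass = 198.094 g/mol.
0.18 Mg → 0.1800 mol MgO per formula unit; M(MgO) = 40.304, so MgO mass = 7.255 g.
7.255/198.094 × 100 = 3.66 wt%.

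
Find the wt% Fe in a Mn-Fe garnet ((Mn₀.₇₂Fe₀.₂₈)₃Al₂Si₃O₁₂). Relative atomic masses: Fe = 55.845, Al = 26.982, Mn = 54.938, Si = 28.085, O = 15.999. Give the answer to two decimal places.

M((Mn₀.₇₂Fe₀.₂₈)₃Al₂Si₃O₁₂) = 495.783 g/mol.
Fe contributes 0.84 × 55.845 = 46.910 g per mole.
46.910/495.783 = 0.0946 → 9.46%.

9.46 weight percent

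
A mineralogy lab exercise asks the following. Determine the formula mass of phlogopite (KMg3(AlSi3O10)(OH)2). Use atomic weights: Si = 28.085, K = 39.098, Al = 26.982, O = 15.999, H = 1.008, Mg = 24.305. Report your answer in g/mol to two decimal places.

417.25 g/mol

M = 1*39.098 + 3*24.305 + 1*26.982 + 3*28.085 + 12*15.999 + 2*1.008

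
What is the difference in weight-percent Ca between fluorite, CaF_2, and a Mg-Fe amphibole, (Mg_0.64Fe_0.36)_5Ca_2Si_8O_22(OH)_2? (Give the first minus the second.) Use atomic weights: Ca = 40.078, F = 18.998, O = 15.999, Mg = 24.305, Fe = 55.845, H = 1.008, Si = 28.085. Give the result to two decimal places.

42.11 percentage points

Ca in CaF_2: molar mass 78.074 g/mol; 1×40.078 = 40.078 g → 51.33 wt%.
Ca in (Mg_0.64Fe_0.36)_5Ca_2Si_8O_22(OH)_2: molar mass 869.125 g/mol; 2×40.078 = 80.156 g → 9.22 wt%.
Difference = 51.33 − 9.22 = 42.11 percentage points.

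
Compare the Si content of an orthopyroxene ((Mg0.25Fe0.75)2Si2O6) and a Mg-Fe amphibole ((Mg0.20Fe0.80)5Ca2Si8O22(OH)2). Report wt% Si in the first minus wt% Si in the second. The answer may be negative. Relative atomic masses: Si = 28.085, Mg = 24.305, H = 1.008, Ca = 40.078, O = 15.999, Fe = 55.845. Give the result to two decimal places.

First mineral: 56.170 g Si in 248.084 g formula = 22.64 wt% Si.
Second mineral: 224.680 g Si in 938.513 g formula = 23.94 wt% Si.
22.64% − 23.94% gives a difference of -1.30 percentage points.

-1.30 percentage points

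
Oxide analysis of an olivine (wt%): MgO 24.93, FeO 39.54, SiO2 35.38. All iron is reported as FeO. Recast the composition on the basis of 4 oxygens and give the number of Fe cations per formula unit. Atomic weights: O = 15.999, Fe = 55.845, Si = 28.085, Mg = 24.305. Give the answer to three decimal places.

MgO (M=40.304): mol = 0.61855; Mg = 0.61855, O = 0.61855.
FeO (M=71.844): mol = 0.55036; Fe = 0.55036, O = 0.55036.
SiO2 (M=60.083): mol = 0.58885; Si = 0.58885, O = 1.17770.
ΣO = 2.34661; factor = 4/ΣO = 1.70459.
Fe apfu = 0.55036 × 1.70459 = 0.938.

0.938 Fe apfu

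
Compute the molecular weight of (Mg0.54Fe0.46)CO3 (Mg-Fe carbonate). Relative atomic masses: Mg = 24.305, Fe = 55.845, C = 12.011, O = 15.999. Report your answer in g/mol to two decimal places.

98.82 g/mol

Mg: 0.54 × 24.305 = 13.1247
Fe: 0.46 × 55.845 = 25.6887
C: 1 × 12.011 = 12.0110
O: 3 × 15.999 = 47.9970
Summing the contributions gives the formula mass.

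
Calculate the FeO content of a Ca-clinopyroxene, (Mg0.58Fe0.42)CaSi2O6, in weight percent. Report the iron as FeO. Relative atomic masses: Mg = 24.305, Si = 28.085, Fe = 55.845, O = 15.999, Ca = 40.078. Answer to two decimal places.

Molar mass of (Mg0.58Fe0.42)CaSi2O6 = 0.58·24.305 + 0.42·55.845 + 1·40.078 + 2·28.085 + 6·15.999 = 229.794 g/mol.
Each formula unit contains 0.42 Fe, equivalent to 0.42/1 = 0.4200 mol FeO.
M(FeO) = 1×55.845 + 1×15.999 = 71.844 g/mol.
Mass of FeO per formula unit = 0.4200 × 71.844 = 30.174 g.
FeO wt% = 30.174 / 229.794 × 100 = 13.13%.

13.13 wt%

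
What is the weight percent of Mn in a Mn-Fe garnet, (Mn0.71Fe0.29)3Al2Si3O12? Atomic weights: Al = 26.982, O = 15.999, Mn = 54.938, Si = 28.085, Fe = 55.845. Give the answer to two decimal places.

Molar mass of (Mn0.71Fe0.29)3Al2Si3O12: 2.13·54.938 + 0.87·55.845 + 2·26.982 + 3·28.085 + 12·15.999 = 495.810 g/mol.
Mass of Mn per formula unit: 2.13 × 54.938 = 117.018 g.
Weight fraction Mn = 117.018 / 495.810 = 0.2360.

23.60 wt%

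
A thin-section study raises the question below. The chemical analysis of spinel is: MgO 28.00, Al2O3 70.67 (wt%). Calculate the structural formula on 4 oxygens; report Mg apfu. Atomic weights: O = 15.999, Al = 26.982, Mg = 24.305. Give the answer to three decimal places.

1.002 Mg apfu

MgO: 28.00/40.304 = 0.69472 mol → 0.69472 mol Mg, 0.69472 mol O.
Al2O3: 70.67/101.961 = 0.69311 mol → 1.38622 mol Al, 2.07933 mol O.
Total oxygen = 2.77405 mol. Normalization factor = 4/2.77405 = 1.44194.
Mg per 4 O = 0.69472 × 1.44194 = 1.002.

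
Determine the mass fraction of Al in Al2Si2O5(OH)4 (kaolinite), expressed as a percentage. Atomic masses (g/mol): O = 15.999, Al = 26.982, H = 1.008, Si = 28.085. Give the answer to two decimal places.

M(Al2Si2O5(OH)4) = 258.157 g/mol.
Al contributes 2 × 26.982 = 53.964 g per mole.
53.964/258.157 = 0.2090 → 20.90%.

20.90 wt%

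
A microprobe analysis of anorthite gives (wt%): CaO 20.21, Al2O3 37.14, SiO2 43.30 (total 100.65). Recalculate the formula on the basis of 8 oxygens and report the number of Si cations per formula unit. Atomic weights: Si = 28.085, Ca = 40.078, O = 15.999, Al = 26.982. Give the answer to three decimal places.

20.21 wt% CaO ÷ 56.077 g/mol = 0.36040 mol, giving 0.36040 Ca and 0.36040 O.
37.14 wt% Al2O3 ÷ 101.961 g/mol = 0.36426 mol, giving 0.72852 Al and 1.09278 O.
43.30 wt% SiO2 ÷ 60.083 g/mol = 0.72067 mol, giving 0.72067 Si and 1.44134 O.
Oxygen sums to 2.89452; scaling by 8/2.89452 = 2.76384 puts the formula on 8 O.
Si: 0.72067 × 2.76384 = 1.992 atoms per formula unit.

1.992 Si apfu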